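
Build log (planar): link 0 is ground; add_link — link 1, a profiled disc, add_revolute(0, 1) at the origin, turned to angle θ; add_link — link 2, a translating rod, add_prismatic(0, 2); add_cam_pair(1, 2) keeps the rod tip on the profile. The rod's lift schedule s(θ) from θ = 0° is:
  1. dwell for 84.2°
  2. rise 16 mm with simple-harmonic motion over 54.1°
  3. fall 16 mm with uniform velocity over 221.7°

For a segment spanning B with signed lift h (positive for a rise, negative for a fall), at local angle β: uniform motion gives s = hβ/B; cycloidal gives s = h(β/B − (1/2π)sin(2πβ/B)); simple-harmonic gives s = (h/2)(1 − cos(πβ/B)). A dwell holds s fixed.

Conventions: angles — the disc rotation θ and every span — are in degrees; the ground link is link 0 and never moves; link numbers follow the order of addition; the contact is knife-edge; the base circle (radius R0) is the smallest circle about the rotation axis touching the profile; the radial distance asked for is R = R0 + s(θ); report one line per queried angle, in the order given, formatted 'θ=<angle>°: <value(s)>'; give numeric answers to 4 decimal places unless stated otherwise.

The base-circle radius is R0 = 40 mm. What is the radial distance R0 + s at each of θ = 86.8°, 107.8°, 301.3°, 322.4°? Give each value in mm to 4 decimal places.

seg 1 [0°–84.2°] dwell: s stays 0.0000
seg 2 [84.2°–138.3°] simple-harmonic, h=16: θ=86.8° here. β=2.6, B=54.1. 16/2·(1 − cos(π·0.0481)) = 0.0910 → s = 0.0910
seg 2 [84.2°–138.3°] simple-harmonic, h=16: θ=107.8° here. β=23.6, B=54.1. 16/2·(1 − cos(π·0.4362)) = 6.4080 → s = 6.4080
seg 2 [84.2°–138.3°] simple-harmonic, h=16: full span → s += 16 → s = 16.0000
seg 3 [138.3°–360°] uniform, h=-16: θ=301.3° here. β=163, B=221.7. -16·163/221.7 = -11.7636 → s = 4.2364
seg 3 [138.3°–360°] uniform, h=-16: θ=322.4° here. β=184.1, B=221.7. -16·184.1/221.7 = -13.2864 → s = 2.7136
θ=86.8°: R = R0 + s = 40 + 0.0910 = 40.0910
θ=107.8°: R = R0 + s = 40 + 6.4080 = 46.4080
θ=301.3°: R = R0 + s = 40 + 4.2364 = 44.2364
θ=322.4°: R = R0 + s = 40 + 2.7136 = 42.7136

θ=86.8°: 40.0910
θ=107.8°: 46.4080
θ=301.3°: 44.2364
θ=322.4°: 42.7136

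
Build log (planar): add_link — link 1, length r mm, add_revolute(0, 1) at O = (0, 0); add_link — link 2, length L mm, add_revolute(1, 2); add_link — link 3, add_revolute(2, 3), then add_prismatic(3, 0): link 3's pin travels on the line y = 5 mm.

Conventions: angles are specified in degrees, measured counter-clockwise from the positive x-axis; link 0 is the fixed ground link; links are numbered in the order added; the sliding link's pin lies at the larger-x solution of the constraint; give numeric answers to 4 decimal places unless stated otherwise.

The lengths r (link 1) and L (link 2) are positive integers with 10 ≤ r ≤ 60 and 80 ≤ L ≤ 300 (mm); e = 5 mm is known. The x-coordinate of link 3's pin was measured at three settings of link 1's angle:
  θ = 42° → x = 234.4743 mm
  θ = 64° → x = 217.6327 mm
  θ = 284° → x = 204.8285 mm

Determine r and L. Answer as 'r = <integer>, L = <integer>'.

constraint per measurement: (x − r cos θ)² + (r sin θ − e)² = L²
subtracting the θ₁ and θ₂ equations cancels the r² and L² terms:
r = (x₁² − x₂²) / (2[(x₁cos θ₁ + e sin θ₁) − (x₂cos θ₂ + e sin θ₂)]) = 48.9999 → r = 49
L² = (x₁ − r cos θ₁)² + (r sin θ₁ − e)² = 39999.9838 → L = 200.0000 → L = 200
check at θ₃=284°: x = 204.8285 (printed 204.8285) ✓

r = 49, L = 200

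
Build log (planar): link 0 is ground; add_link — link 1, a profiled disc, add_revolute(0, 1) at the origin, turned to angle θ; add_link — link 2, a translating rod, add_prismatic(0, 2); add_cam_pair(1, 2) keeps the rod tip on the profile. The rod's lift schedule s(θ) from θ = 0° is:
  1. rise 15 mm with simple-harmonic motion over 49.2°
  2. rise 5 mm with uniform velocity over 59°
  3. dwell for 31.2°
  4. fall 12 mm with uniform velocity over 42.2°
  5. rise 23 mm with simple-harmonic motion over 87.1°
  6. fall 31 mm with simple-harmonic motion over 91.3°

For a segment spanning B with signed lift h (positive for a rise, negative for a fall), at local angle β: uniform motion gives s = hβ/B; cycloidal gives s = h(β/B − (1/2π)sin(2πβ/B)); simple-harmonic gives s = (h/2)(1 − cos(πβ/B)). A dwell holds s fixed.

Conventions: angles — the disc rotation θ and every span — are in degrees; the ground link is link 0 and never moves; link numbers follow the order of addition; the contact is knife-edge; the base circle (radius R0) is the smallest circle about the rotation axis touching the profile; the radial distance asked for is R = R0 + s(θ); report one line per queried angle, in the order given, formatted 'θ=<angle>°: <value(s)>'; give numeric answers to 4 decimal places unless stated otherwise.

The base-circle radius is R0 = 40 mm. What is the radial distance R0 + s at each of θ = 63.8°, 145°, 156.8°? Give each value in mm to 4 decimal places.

seg 1 [0°–49.2°] simple-harmonic, h=15: full span → s += 15 → s = 15.0000
seg 2 [49.2°–108.2°] uniform, h=5: θ=63.8° here. β=14.6, B=59. 5·14.6/59 = 1.2373 → s = 16.2373
seg 2 [49.2°–108.2°] uniform, h=5: full span → s += 5 → s = 20.0000
seg 3 [108.2°–139.4°] dwell: s stays 20.0000
seg 4 [139.4°–181.6°] uniform, h=-12: θ=145° here. β=5.6, B=42.2. -12·5.6/42.2 = -1.5924 → s = 18.4076
seg 4 [139.4°–181.6°] uniform, h=-12: θ=156.8° here. β=17.4, B=42.2. -12·17.4/42.2 = -4.9479 → s = 15.0521
θ=63.8°: R = R0 + s = 40 + 16.2373 = 56.2373
θ=145°: R = R0 + s = 40 + 18.4076 = 58.4076
θ=156.8°: R = R0 + s = 40 + 15.0521 = 55.0521

θ=63.8°: 56.2373
θ=145°: 58.4076
θ=156.8°: 55.0521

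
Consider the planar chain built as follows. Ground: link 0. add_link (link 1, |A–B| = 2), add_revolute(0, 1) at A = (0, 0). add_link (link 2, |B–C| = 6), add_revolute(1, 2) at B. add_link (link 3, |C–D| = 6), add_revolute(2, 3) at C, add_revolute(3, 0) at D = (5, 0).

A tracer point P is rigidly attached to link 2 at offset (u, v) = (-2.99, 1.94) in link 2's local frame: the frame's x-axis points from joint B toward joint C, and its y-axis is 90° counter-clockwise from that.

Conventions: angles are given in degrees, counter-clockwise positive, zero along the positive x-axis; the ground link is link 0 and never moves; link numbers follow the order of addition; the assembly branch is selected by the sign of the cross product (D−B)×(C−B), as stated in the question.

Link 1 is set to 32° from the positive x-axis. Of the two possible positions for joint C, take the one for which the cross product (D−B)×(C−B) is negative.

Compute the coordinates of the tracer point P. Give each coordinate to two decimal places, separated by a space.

A=(0,0), D=(5.00,0)
B = A + 2.00·(cos32°, sin32°) = (1.6961, 1.0598)
|BD| = 3.4697
circle(B,6.00) ∩ circle(D,6.00): a=1.7349, h=5.7437
  candidates: C₊=(5.1025,5.9991) cross=19.929; C₋=(1.5936,-4.9393) cross=-19.929
  branch - wants cross < 0 → take C=(1.5936,-4.9393) (cross=-19.929)
ex = (C−B)/|BC| = (-0.0171,-0.9999); ey = (0.9999,-0.0171)
P = B + -2.99·ex + 1.94·ey = (3.6869,4.0163)

3.69 4.02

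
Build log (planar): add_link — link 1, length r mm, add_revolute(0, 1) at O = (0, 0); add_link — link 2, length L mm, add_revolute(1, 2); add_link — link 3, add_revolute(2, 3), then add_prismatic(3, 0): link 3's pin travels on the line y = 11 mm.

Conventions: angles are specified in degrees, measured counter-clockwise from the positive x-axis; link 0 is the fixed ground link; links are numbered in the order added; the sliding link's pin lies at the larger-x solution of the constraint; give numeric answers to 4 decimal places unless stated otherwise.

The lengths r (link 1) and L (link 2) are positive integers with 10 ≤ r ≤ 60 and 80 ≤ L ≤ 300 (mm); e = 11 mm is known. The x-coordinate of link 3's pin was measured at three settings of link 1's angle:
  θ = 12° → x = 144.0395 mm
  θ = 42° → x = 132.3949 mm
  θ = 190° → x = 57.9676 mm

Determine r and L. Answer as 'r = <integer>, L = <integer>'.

constraint per measurement: (x − r cos θ)² + (r sin θ − e)² = L²
subtracting the θ₁ and θ₂ equations cancels the r² and L² terms:
r = (x₁² − x₂²) / (2[(x₁cos θ₁ + e sin θ₁) − (x₂cos θ₂ + e sin θ₂)]) = 43.0000 → r = 43
L² = (x₁ − r cos θ₁)² + (r sin θ₁ − e)² = 10403.9904 → L = 102.0000 → L = 102
check at θ₃=190°: x = 57.9676 (printed 57.9676) ✓

r = 43, L = 102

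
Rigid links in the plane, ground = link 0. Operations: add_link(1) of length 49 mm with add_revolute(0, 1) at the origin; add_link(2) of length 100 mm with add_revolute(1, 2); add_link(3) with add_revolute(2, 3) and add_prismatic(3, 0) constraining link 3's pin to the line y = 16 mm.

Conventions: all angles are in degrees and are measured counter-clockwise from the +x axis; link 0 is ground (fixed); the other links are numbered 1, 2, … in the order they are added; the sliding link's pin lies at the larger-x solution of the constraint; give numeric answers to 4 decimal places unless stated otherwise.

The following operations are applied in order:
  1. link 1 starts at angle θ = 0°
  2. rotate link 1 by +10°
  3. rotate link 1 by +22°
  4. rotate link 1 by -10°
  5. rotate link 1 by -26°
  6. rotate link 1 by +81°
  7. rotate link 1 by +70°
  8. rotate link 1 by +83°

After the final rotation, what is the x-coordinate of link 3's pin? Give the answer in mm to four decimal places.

geometry: r = 49 mm, L = 100 mm, e = 16 mm; θ starts at 0°
rotate link 1 by +10°: θ ← 0° +10° = 10°
rotate link 1 by +22°: θ ← 10° +22° = 32°
rotate link 1 by -10°: θ ← 32° -10° = 22°
rotate link 1 by -26°: θ ← 22° -26° = -4°
rotate link 1 by +81°: θ ← -4° +81° = 77°
rotate link 1 by +70°: θ ← 77° +70° = 147°
rotate link 1 by +83°: θ ← 147° +83° = 230°
crank pin P = (r cos θ, r sin θ) = (-31.496593, -37.536178)
h = r sin θ − e = -37.536178 − 16 = -53.536178
x = r cos θ + √(L² − h²) = -31.496593 + 84.462286 = 52.965693

52.9657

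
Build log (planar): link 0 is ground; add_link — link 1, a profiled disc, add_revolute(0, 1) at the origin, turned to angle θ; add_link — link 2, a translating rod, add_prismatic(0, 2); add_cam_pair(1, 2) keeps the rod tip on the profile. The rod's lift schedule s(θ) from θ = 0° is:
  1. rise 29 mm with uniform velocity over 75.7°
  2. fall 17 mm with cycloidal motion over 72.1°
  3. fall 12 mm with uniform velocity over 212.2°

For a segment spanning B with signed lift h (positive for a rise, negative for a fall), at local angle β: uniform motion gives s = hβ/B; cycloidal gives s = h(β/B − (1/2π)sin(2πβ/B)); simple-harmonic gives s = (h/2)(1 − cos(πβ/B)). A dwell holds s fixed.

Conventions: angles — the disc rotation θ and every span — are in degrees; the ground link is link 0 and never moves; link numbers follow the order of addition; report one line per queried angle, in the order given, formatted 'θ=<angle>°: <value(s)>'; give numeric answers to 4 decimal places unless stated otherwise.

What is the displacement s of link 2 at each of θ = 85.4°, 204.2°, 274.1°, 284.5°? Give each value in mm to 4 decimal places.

seg 1 [0°–75.7°] uniform, h=29: full span → s += 29 → s = 29.0000
seg 2 [75.7°–147.8°] cycloidal, h=-17: θ=85.4° here. β=9.7, B=72.1. -17·(0.1345 − sin(2π·0.1345)/(2π)) = -0.2628 → s = 28.7372
seg 2 [75.7°–147.8°] cycloidal, h=-17: full span → s += -17 → s = 12.0000
seg 3 [147.8°–360°] uniform, h=-12: θ=204.2° here. β=56.4, B=212.2. -12·56.4/212.2 = -3.1894 → s = 8.8106
seg 3 [147.8°–360°] uniform, h=-12: θ=274.1° here. β=126.3, B=212.2. -12·126.3/212.2 = -7.1423 → s = 4.8577
seg 3 [147.8°–360°] uniform, h=-12: θ=284.5° here. β=136.7, B=212.2. -12·136.7/212.2 = -7.7304 → s = 4.2696

θ=85.4°: 28.7372
θ=204.2°: 8.8106
θ=274.1°: 4.8577
θ=284.5°: 4.2696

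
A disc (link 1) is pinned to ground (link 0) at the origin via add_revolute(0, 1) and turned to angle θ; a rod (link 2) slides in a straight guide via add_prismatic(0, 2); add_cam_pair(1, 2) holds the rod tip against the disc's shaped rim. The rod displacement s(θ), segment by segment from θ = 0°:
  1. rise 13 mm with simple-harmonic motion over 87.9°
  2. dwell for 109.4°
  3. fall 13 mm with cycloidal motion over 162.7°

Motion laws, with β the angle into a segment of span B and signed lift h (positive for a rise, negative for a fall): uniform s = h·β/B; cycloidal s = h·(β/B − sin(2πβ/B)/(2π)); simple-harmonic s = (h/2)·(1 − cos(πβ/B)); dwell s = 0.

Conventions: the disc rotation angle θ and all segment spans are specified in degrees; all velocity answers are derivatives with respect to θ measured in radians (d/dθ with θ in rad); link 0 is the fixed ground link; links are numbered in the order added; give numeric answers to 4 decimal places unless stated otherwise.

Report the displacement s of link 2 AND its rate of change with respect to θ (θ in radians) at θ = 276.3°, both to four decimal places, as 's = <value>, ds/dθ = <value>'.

segment 1 (0° to 87.9°, simple-harmonic, h = 13) is passed completely: s = 0.0000 + (13) = 13.0000
segment 2 (87.9° to 197.3°, dwell): s unchanged at 13.0000
θ = 276.3° falls in segment 3 (197.3° to 360°, cycloidal, h = -13): β = 276.3 − 197.3 = 79°, B = 162.7°; Δs = -13·(0.4856 − sin(2π·0.4856)/(2π)) = -6.1247; s = 13.0000 − 6.1247 = 6.8753
velocity in seg [197.3°–360°] (cycloidal), θ in radians: β = 79° = 1.3788 rad, B = 162.7° = 2.8397 rad; ds/dθ = (h/B)(1 − cos(2πβ/B)) = ((-13)/2.8397)(1 − cos(2π·0.4856)) = -9.137216 mm/rad

s = 6.8753, ds/dθ = -9.1372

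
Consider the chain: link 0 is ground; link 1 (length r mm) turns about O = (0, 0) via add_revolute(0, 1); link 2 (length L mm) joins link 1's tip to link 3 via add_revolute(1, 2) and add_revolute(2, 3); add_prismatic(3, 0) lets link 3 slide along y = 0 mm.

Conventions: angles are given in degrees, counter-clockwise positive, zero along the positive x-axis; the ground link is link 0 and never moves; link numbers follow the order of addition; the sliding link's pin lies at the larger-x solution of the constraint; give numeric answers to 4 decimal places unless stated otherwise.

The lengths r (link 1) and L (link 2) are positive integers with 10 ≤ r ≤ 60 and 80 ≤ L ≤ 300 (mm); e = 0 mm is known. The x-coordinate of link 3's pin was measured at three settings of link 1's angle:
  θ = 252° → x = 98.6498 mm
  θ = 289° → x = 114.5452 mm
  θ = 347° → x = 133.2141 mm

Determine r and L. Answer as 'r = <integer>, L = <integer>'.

constraint per measurement: (x − r cos θ)² + (r sin θ − e)² = L²
subtracting the θ₁ and θ₂ equations cancels the r² and L² terms:
r = (x₁² − x₂²) / (2[(x₁cos θ₁ + e sin θ₁) − (x₂cos θ₂ + e sin θ₂)]) = 24.9999 → r = 25
L² = (x₁ − r cos θ₁)² + (r sin θ₁ − e)² = 11881.0063 → L = 109.0000 → L = 109
check at θ₃=347°: x = 133.2141 (printed 133.2141) ✓

r = 25, L = 109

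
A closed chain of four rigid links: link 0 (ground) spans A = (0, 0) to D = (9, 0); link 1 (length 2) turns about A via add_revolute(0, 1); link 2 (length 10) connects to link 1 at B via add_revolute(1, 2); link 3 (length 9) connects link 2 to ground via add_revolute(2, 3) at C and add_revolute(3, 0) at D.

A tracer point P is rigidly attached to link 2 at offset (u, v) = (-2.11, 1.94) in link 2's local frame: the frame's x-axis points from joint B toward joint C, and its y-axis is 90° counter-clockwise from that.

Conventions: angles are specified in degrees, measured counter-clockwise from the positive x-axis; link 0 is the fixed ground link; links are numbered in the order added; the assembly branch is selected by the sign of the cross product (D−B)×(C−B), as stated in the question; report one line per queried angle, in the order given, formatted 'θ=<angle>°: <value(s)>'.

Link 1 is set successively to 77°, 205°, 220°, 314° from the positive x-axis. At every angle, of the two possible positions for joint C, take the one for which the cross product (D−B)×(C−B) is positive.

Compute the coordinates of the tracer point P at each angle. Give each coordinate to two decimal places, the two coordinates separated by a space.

A=(0,0), D=(9.00,0)
θ=77°: B = A + 2.00·(cos77°, sin77°) = (0.4499, 1.9487)
θ=77°: |BD| = 8.7694
θ=77°: circle(B,10.00) ∩ circle(D,9.00): a=5.4680, h=8.3726
θ=77°:   candidates: C₊=(7.6418,8.8969) cross=73.423; C₋=(3.9206,-7.4297) cross=-73.423
θ=77°:   branch + wants cross > 0 → take C=(7.6418,8.8969) (cross=73.423)
θ=77°: ex = (C−B)/|BC| = (0.7192,0.6948); ey = (-0.6948,0.7192)
θ=77°: P = B + -2.11·ex + 1.94·ey = (-2.4155,1.8779)
θ=205°: B = A + 2.00·(cos205°, sin205°) = (-1.8126, -0.8452)
θ=205°: |BD| = 10.8456
θ=205°: circle(B,10.00) ∩ circle(D,9.00): a=6.2987, h=7.7670
θ=205°:   candidates: C₊=(3.8617,7.3890) cross=84.238; C₋=(5.0723,-8.0977) cross=-84.238
θ=205°:   branch + wants cross > 0 → take C=(3.8617,7.3890) (cross=84.238)
θ=205°: ex = (C−B)/|BC| = (0.5674,0.8234); ey = (-0.8234,0.5674)
θ=205°: P = B + -2.11·ex + 1.94·ey = (-4.6073,-1.4819)
θ=220°: B = A + 2.00·(cos220°, sin220°) = (-1.5321, -1.2856)
θ=220°: |BD| = 10.6103
θ=220°: circle(B,10.00) ∩ circle(D,9.00): a=6.2005, h=7.8456
θ=220°:   candidates: C₊=(3.6721,7.2535) cross=83.244; C₋=(5.5733,-8.3221) cross=-83.244
θ=220°:   branch + wants cross > 0 → take C=(3.6721,7.2535) (cross=83.244)
θ=220°: ex = (C−B)/|BC| = (0.5204,0.8539); ey = (-0.8539,0.5204)
θ=220°: P = B + -2.11·ex + 1.94·ey = (-4.2868,-2.0777)
θ=314°: B = A + 2.00·(cos314°, sin314°) = (1.3893, -1.4387)
θ=314°: |BD| = 7.7455
θ=314°: circle(B,10.00) ∩ circle(D,9.00): a=5.0993, h=8.6022
θ=314°:   candidates: C₊=(4.8020,7.9610) cross=66.628; C₋=(7.9976,-8.9440) cross=-66.628
θ=314°:   branch + wants cross > 0 → take C=(4.8020,7.9610) (cross=66.628)
θ=314°: ex = (C−B)/|BC| = (0.3413,0.9400); ey = (-0.9400,0.3413)
θ=314°: P = B + -2.11·ex + 1.94·ey = (-1.1543,-2.7599)

θ=77°: -2.42 1.88
θ=205°: -4.61 -1.48
θ=220°: -4.29 -2.08
θ=314°: -1.15 -2.76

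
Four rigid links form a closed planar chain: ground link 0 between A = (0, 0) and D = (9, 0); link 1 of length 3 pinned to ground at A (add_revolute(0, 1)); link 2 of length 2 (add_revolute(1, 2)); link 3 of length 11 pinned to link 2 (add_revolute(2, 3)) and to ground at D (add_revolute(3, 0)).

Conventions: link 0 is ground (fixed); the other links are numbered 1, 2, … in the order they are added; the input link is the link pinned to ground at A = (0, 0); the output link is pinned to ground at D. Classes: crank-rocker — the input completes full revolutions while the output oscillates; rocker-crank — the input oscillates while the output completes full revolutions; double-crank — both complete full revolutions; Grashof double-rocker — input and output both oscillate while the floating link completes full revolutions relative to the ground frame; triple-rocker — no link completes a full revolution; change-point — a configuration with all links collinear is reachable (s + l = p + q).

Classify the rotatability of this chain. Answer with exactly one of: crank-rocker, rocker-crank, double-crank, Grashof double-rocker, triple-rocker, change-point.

lengths: ground=9, input=3, coupler=2, output=11
sorted: s=2 (shortest), l=11 (longest), p+q=12
s + l = 13 vs p + q = 12
s + l > p + q → non-Grashof → no link fully rotates → triple-rocker

triple-rocker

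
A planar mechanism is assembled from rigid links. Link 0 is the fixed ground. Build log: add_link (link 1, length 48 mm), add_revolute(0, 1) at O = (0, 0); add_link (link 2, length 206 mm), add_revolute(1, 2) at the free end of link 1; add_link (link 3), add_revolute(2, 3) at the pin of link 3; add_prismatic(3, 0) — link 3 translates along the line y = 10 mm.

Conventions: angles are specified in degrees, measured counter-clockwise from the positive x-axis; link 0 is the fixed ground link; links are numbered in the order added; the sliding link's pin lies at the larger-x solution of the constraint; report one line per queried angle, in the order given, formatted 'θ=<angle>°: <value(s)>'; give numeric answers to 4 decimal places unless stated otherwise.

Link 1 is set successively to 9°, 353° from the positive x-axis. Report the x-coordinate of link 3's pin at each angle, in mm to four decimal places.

geometry: r = 48 mm, L = 206 mm, e = 10 mm
θ=9°: crank pin P = (r cos θ, r sin θ) = (47.409040, 7.508854)
θ=9°: h = r sin θ − e = 7.508854 − 10 = -2.491146
θ=9°: x = r cos θ + √(L² − h²) = 47.409040 + 205.984937 = 253.393977
θ=353°: crank pin P = (r cos θ, r sin θ) = (47.642215, -5.849728)
θ=353°: h = r sin θ − e = -5.849728 − 10 = -15.849728
θ=353°: x = r cos θ + √(L² − h²) = 47.642215 + 205.389352 = 253.031568

θ=9°: 253.3940
θ=353°: 253.0316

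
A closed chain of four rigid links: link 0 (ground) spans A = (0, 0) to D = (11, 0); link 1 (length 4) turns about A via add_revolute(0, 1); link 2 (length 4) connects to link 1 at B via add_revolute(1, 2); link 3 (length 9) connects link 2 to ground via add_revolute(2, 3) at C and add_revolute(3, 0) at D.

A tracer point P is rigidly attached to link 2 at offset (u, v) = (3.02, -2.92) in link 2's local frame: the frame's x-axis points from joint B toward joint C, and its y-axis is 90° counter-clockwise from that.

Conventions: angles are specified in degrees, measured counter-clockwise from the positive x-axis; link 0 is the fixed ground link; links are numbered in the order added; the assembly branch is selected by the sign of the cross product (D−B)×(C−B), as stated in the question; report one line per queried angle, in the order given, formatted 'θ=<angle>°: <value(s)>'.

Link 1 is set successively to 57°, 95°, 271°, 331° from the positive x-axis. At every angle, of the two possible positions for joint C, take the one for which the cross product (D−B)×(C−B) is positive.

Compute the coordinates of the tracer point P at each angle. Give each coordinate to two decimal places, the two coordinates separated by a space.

A=(0,0), D=(11.00,0)
θ=57°: B = A + 4.00·(cos57°, sin57°) = (2.1786, 3.3547)
θ=57°: |BD| = 9.4378
θ=57°: circle(B,4.00) ∩ circle(D,9.00): a=1.2753, h=3.7913
θ=57°:   candidates: C₊=(4.7182,6.4450) cross=35.781; C₋=(2.0229,-0.6423) cross=-35.781
θ=57°:   branch + wants cross > 0 → take C=(4.7182,6.4450) (cross=35.781)
θ=57°: ex = (C−B)/|BC| = (0.6349,0.7726); ey = (-0.7726,0.6349)
θ=57°: P = B + 3.02·ex + -2.92·ey = (6.3519,3.8340)
θ=95°: B = A + 4.00·(cos95°, sin95°) = (-0.3486, 3.9848)
θ=95°: |BD| = 12.0279
θ=95°: circle(B,4.00) ∩ circle(D,9.00): a=3.3119, h=2.2431
θ=95°:   candidates: C₊=(3.5194,5.0040) cross=26.980; C₋=(2.0331,0.7712) cross=-26.980
θ=95°:   branch + wants cross > 0 → take C=(3.5194,5.0040) (cross=26.980)
θ=95°: ex = (C−B)/|BC| = (0.9670,0.2548); ey = (-0.2548,0.9670)
θ=95°: P = B + 3.02·ex + -2.92·ey = (3.3157,1.9307)
θ=271°: B = A + 4.00·(cos271°, sin271°) = (0.0698, -3.9994)
θ=271°: |BD| = 11.6389
θ=271°: circle(B,4.00) ∩ circle(D,9.00): a=3.0271, h=2.6147
θ=271°:   candidates: C₊=(2.0141,-0.5037) cross=30.432; C₋=(3.8111,-5.4147) cross=-30.432
θ=271°:   branch + wants cross > 0 → take C=(2.0141,-0.5037) (cross=30.432)
θ=271°: ex = (C−B)/|BC| = (0.4861,0.8739); ey = (-0.8739,0.4861)
θ=271°: P = B + 3.02·ex + -2.92·ey = (4.0896,-2.7795)
θ=331°: B = A + 4.00·(cos331°, sin331°) = (3.4985, -1.9392)
θ=331°: |BD| = 7.7481
θ=331°: circle(B,4.00) ∩ circle(D,9.00): a=-0.3205, h=3.9871
θ=331°:   candidates: C₊=(2.1903,1.8408) cross=30.893; C₋=(4.1861,-5.8797) cross=-30.893
θ=331°:   branch + wants cross > 0 → take C=(2.1903,1.8408) (cross=30.893)
θ=331°: ex = (C−B)/|BC| = (-0.3271,0.9450); ey = (-0.9450,-0.3271)
θ=331°: P = B + 3.02·ex + -2.92·ey = (5.2702,1.8697)

θ=57°: 6.35 3.83
θ=95°: 3.32 1.93
θ=271°: 4.09 -2.78
θ=331°: 5.27 1.87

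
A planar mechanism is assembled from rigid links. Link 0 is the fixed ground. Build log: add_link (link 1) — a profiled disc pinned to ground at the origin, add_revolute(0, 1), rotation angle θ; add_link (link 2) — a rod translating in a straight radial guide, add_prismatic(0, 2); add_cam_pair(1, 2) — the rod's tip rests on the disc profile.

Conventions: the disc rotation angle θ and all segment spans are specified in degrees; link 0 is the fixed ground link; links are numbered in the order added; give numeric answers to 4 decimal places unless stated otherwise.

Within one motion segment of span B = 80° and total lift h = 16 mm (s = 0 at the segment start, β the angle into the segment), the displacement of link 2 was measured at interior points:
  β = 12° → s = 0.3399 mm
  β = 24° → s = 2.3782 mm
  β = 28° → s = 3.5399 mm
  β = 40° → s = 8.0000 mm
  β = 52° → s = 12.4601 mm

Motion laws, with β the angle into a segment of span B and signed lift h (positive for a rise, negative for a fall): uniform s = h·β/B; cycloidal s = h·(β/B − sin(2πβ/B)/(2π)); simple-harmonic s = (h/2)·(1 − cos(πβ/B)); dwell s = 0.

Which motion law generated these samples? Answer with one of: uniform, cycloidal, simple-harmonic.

candidates at β/B = r: uniform s = h·r (linear in β); cycloidal s = h·(r − sin(2πr)/(2π)); simple-harmonic s = (h/2)(1 − cos(πr))
β=12°: printed 0.3399 | uniform 2.4000, cycloidal 0.3399, simple-harmonic 0.8719
β=24°: printed 2.3782 | uniform 4.8000, cycloidal 2.3782, simple-harmonic 3.2977
β=28°: printed 3.5399 | uniform 5.6000, cycloidal 3.5399, simple-harmonic 4.3681
β=40°: printed 8.0000 | uniform 8.0000, cycloidal 8.0000, simple-harmonic 8.0000
β=52°: printed 12.4601 | uniform 10.4000, cycloidal 12.4601, simple-harmonic 11.6319
only one law matches every sample → cycloidal

cycloidal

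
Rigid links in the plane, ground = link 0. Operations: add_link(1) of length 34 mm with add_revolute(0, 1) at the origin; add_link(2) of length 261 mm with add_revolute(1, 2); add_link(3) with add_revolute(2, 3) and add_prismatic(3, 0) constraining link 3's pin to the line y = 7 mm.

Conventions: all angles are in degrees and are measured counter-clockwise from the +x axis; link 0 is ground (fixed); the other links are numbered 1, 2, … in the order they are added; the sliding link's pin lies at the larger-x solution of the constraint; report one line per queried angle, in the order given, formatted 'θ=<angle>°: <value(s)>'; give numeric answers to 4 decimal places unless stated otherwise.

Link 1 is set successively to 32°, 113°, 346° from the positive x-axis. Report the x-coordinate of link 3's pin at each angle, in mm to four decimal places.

geometry: r = 34 mm, L = 261 mm, e = 7 mm
θ=32°: crank pin P = (r cos θ, r sin θ) = (28.833635, 18.017255)
θ=32°: h = r sin θ − e = 18.017255 − 7 = 11.017255
θ=32°: x = r cos θ + √(L² − h²) = 28.833635 + 260.767368 = 289.601003
θ=113°: crank pin P = (r cos θ, r sin θ) = (-13.284858, 31.297165)
θ=113°: h = r sin θ − e = 31.297165 − 7 = 24.297165
θ=113°: x = r cos θ + √(L² − h²) = -13.284858 + 259.866596 = 246.581738
θ=346°: crank pin P = (r cos θ, r sin θ) = (32.990055, -8.225344)
θ=346°: h = r sin θ − e = -8.225344 − 7 = -15.225344
θ=346°: x = r cos θ + √(L² − h²) = 32.990055 + 260.555539 = 293.545594

θ=32°: 289.6010
θ=113°: 246.5817
θ=346°: 293.5456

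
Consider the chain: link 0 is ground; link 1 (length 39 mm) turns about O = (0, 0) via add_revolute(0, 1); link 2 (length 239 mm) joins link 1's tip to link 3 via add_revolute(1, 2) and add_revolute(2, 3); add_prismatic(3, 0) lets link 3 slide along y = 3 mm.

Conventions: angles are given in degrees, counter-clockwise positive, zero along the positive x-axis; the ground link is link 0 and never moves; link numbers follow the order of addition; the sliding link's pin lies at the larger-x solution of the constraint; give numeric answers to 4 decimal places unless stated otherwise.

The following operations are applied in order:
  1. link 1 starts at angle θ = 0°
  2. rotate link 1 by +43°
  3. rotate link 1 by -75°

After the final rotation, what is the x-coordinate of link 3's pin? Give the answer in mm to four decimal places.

geometry: r = 39 mm, L = 239 mm, e = 3 mm; θ starts at 0°
rotate link 1 by +43°: θ ← 0° +43° = 43°
rotate link 1 by -75°: θ ← 43° -75° = -32°
crank pin P = (r cos θ, r sin θ) = (33.073876, -20.666851)
h = r sin θ − e = -20.666851 − 3 = -23.666851
x = r cos θ + √(L² − h²) = 33.073876 + 237.825314 = 270.899190

270.8992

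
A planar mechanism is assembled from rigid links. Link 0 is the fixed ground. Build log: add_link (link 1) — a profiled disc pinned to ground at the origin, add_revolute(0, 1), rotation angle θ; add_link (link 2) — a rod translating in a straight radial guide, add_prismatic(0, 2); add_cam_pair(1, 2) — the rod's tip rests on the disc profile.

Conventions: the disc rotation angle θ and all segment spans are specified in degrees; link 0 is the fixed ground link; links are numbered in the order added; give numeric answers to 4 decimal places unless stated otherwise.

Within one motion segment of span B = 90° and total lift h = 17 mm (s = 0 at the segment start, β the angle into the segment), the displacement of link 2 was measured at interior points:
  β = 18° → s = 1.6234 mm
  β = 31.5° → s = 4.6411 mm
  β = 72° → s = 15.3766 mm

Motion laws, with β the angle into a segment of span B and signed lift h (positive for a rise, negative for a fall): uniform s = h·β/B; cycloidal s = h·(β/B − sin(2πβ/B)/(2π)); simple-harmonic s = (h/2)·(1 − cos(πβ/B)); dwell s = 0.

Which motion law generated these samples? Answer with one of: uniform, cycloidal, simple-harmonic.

candidates at β/B = r: uniform s = h·r (linear in β); cycloidal s = h·(r − sin(2πr)/(2π)); simple-harmonic s = (h/2)(1 − cos(πr))
β=18°: printed 1.6234 | uniform 3.4000, cycloidal 0.8268, simple-harmonic 1.6234
β=31.5°: printed 4.6411 | uniform 5.9500, cycloidal 3.7611, simple-harmonic 4.6411
β=72°: printed 15.3766 | uniform 13.6000, cycloidal 16.1732, simple-harmonic 15.3766
only one law matches every sample → simple-harmonic

simple-harmonic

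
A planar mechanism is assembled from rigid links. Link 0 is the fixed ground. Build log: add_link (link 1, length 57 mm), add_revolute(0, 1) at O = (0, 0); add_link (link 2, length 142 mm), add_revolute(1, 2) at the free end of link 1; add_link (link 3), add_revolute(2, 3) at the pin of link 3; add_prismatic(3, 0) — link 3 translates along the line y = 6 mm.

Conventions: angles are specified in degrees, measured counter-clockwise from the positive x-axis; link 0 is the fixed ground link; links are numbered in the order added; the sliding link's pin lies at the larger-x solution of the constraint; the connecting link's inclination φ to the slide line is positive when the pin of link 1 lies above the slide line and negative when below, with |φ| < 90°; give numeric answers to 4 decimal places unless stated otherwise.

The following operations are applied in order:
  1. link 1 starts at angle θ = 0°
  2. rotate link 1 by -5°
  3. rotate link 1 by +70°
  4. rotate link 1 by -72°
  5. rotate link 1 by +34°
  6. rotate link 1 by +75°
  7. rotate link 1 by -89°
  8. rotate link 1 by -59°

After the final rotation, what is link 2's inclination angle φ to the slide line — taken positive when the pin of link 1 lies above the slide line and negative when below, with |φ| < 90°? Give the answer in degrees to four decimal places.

geometry: r = 57 mm, L = 142 mm, e = 6 mm; θ starts at 0°
rotate link 1 by -5°: θ ← 0° -5° = -5°
rotate link 1 by +70°: θ ← -5° +70° = 65°
rotate link 1 by -72°: θ ← 65° -72° = -7°
rotate link 1 by +34°: θ ← -7° +34° = 27°
rotate link 1 by +75°: θ ← 27° +75° = 102°
rotate link 1 by -89°: θ ← 102° -89° = 13°
rotate link 1 by -59°: θ ← 13° -59° = -46°
h = r sin θ − e = -41.002369 − 6 = -47.002369
sin φ = h / L = -47.002369 / 142 = -0.33100260
φ = arcsin(-0.33100260) = -19.329640°

-19.3296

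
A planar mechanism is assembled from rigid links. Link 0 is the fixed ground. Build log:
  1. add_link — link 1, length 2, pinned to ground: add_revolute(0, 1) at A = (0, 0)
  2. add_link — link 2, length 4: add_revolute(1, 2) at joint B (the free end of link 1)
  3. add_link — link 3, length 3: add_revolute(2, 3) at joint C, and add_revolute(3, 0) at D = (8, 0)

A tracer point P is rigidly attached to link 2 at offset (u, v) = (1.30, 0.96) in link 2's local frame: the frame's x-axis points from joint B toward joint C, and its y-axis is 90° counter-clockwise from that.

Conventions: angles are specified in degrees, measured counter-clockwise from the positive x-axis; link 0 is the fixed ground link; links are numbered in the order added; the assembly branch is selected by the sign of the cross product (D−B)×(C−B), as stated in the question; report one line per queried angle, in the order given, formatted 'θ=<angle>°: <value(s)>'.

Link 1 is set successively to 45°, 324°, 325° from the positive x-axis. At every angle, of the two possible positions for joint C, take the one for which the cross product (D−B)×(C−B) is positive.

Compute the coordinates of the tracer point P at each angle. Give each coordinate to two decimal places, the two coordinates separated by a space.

A=(0,0), D=(8.00,0)
θ=45°: B = A + 2.00·(cos45°, sin45°) = (1.4142, 1.4142)
θ=45°: |BD| = 6.7359
θ=45°: circle(B,4.00) ∩ circle(D,3.00): a=3.8876, h=0.9417
θ=45°:   candidates: C₊=(5.4128,1.5188) cross=6.343; C₋=(5.0174,-0.3227) cross=-6.343
θ=45°:   branch + wants cross > 0 → take C=(5.4128,1.5188) (cross=6.343)
θ=45°: ex = (C−B)/|BC| = (0.9997,0.0261); ey = (-0.0261,0.9997)
θ=45°: P = B + 1.30·ex + 0.96·ey = (2.6887,2.4079)
θ=324°: B = A + 2.00·(cos324°, sin324°) = (1.6180, -1.1756)
θ=324°: |BD| = 6.4893
θ=324°: circle(B,4.00) ∩ circle(D,3.00): a=3.7840, h=1.2966
θ=324°:   candidates: C₊=(5.1046,0.7851) cross=8.414; C₋=(5.5743,-1.7653) cross=-8.414
θ=324°:   branch + wants cross > 0 → take C=(5.1046,0.7851) (cross=8.414)
θ=324°: ex = (C−B)/|BC| = (0.8716,0.4902); ey = (-0.4902,0.8716)
θ=324°: P = B + 1.30·ex + 0.96·ey = (2.2806,0.2984)
θ=325°: B = A + 2.00·(cos325°, sin325°) = (1.6383, -1.1472)
θ=325°: |BD| = 6.4643
θ=325°: circle(B,4.00) ∩ circle(D,3.00): a=3.7736, h=1.3267
θ=325°:   candidates: C₊=(5.1166,0.8281) cross=8.576; C₋=(5.5874,-1.7831) cross=-8.576
θ=325°:   branch + wants cross > 0 → take C=(5.1166,0.8281) (cross=8.576)
θ=325°: ex = (C−B)/|BC| = (0.8696,0.4938); ey = (-0.4938,0.8696)
θ=325°: P = B + 1.30·ex + 0.96·ey = (2.2947,0.3296)

θ=45°: 2.69 2.41
θ=324°: 2.28 0.30
θ=325°: 2.29 0.33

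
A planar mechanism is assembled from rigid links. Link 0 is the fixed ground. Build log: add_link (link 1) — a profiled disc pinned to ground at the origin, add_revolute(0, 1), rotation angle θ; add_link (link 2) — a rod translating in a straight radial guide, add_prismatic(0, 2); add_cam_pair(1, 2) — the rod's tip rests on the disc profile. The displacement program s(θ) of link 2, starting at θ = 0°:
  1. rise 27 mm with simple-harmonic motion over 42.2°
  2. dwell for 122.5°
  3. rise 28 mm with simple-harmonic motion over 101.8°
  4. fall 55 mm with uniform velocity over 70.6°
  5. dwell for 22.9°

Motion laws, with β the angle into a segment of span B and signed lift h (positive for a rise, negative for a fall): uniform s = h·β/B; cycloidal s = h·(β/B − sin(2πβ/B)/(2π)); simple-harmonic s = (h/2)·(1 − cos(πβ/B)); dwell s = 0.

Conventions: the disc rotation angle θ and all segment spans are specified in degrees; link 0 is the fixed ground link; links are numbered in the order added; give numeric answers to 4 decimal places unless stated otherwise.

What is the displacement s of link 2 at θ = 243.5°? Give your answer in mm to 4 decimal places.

seg 1 [0°–42.2°] simple-harmonic, h=27: full span → s += 27 → s = 27.0000
seg 2 [42.2°–164.7°] dwell: s stays 27.0000
seg 3 [164.7°–266.5°] simple-harmonic, h=28: θ=243.5° here. β=78.8, B=101.8. 28/2·(1 − cos(π·0.7741)) = 24.6190 → s = 51.6190

51.6190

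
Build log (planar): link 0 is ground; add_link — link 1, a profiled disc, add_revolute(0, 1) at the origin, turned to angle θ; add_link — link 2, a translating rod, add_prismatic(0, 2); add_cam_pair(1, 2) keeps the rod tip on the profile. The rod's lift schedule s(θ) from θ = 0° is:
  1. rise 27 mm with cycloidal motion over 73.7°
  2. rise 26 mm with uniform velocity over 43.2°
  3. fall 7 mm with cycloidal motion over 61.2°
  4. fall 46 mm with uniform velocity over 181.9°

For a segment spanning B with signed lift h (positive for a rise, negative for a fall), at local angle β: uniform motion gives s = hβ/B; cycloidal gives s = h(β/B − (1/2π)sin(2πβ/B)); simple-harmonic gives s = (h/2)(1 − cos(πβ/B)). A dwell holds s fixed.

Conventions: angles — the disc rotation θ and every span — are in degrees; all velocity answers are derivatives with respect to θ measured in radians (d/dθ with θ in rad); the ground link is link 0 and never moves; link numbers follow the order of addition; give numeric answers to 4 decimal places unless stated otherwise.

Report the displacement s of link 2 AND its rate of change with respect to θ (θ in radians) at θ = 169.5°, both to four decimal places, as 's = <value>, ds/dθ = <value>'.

seg 1 [0°–73.7°] cycloidal, h=27: full span → s += 27 → s = 27.0000
seg 2 [73.7°–116.9°] uniform, h=26: full span → s += 26 → s = 53.0000
seg 3 [116.9°–178.1°] cycloidal, h=-7: θ=169.5° here. β=52.6, B=61.2. -7·(0.8595 − sin(2π·0.8595)/(2π)) = -6.8771 → s = 46.1229
velocity in seg [116.9°–178.1°] (cycloidal), θ in radians: β = 52.6° = 0.9180 rad, B = 61.2° = 1.0681 rad; ds/dθ = (h/B)(1 − cos(2πβ/B)) = ((-7)/1.0681)(1 − cos(2π·0.8595)) = -2.392732 mm/rad

s = 46.1229, ds/dθ = -2.3927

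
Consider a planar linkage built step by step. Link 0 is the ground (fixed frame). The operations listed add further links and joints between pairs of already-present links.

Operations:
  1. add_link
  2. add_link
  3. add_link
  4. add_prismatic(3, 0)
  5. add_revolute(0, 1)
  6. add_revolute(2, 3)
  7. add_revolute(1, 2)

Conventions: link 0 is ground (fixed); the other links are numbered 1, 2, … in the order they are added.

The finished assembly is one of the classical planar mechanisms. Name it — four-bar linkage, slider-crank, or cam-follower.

links: 4 (incl. ground); joints: 3 revolute, 1 prismatic, 0 higher (cam) pair, forming one closed loop
4 links, 3 revolutes + 1 prismatic in one loop → slider-crank

slider-crank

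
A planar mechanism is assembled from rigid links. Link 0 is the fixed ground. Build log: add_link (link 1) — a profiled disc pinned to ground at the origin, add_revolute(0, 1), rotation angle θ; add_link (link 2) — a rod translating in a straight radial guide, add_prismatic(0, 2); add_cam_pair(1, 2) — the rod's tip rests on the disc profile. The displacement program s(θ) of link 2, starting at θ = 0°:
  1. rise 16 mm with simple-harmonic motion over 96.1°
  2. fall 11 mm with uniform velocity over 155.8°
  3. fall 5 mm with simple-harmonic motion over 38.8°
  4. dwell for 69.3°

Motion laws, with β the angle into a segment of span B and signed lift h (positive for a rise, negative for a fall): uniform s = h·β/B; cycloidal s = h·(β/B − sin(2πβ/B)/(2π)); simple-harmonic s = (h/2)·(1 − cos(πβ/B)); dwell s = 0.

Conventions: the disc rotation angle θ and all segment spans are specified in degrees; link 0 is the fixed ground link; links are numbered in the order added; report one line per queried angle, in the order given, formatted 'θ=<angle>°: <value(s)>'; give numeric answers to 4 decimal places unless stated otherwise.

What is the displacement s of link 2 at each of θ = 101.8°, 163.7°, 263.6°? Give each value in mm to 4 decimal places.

seg 1 [0°–96.1°] simple-harmonic, h=16: full span → s += 16 → s = 16.0000
seg 2 [96.1°–251.9°] uniform, h=-11: θ=101.8° here. β=5.7, B=155.8. -11·5.7/155.8 = -0.4024 → s = 15.5976
seg 2 [96.1°–251.9°] uniform, h=-11: θ=163.7° here. β=67.6, B=155.8. -11·67.6/155.8 = -4.7728 → s = 11.2272
seg 2 [96.1°–251.9°] uniform, h=-11: full span → s += -11 → s = 5.0000
seg 3 [251.9°–290.7°] simple-harmonic, h=-5: θ=263.6° here. β=11.7, B=38.8. -5/2·(1 − cos(π·0.3015)) = -1.0404 → s = 3.9596

θ=101.8°: 15.5976
θ=163.7°: 11.2272
θ=263.6°: 3.9596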